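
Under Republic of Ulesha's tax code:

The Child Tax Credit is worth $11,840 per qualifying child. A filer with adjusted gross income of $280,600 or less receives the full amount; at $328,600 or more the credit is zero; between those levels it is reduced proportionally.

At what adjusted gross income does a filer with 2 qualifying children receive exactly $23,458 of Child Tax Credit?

Full credit = 2 × $11,840 = $23,680.
$23,458 is 23,458/23,680 of the full $23,680, so 222/23,680 of the $48,000 range has been used: income = $280,600 + $48,000 × 222/23,680 = $281,050.

$281,050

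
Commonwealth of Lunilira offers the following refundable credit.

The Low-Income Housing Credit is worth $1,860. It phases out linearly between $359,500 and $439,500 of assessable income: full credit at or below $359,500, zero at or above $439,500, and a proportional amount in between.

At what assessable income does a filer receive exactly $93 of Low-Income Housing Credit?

$93 is 93/1,860 of the full $1,860, so 1,767/1,860 of the $80,000 range has been used: income = $359,500 + $80,000 × 1,767/1,860 = $435,500.

$435,500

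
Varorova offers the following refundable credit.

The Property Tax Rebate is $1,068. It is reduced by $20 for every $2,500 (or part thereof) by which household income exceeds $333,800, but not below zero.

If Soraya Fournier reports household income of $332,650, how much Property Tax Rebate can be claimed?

$1,068

Property Tax Rebate: $332,650 is at or below the $333,800 threshold, so the full $1,068 applies.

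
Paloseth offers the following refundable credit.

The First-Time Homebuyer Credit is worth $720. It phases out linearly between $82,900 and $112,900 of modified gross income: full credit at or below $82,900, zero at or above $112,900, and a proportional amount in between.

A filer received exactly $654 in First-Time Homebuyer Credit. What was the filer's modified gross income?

$654 is 654/720 of the full $720, so 66/720 of the $30,000 range has been used: income = $82,900 + $30,000 × 66/720 = $85,650.

$85,650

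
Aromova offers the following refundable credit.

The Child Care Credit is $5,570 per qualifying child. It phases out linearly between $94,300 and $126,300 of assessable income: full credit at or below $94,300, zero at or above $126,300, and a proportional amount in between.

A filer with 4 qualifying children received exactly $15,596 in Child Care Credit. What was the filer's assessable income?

$103,900

Full credit = 4 × $5,570 = $22,280.
$15,596 is 15,596/22,280 of the full $22,280, so 6,684/22,280 of the $32,000 range has been used: income = $94,300 + $32,000 × 6,684/22,280 = $103,900.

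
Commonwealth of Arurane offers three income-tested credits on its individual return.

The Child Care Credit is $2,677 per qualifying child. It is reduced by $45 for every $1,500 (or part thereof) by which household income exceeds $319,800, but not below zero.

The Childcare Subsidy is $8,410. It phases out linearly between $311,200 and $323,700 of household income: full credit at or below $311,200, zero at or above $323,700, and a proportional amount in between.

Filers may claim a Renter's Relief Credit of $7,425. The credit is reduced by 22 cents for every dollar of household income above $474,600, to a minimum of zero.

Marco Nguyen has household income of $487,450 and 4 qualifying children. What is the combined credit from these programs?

Child Care Credit: base = 4 × $2,677 = $10,708. income exceeds $319,800 by $167,650, which is 112 full-or-partial $1,500 increments; reduction = 112 × $45 = $5,040, leaving $5,668.
Childcare Subsidy: $487,450 is at or above $323,700, so the credit is $0.
Renter's Relief Credit: 22% of the $12,850 excess over $474,600 is $2,827; credit = $7,425 − $2,827 = $4,598.
Total: $5,668 + $0 + $4,598 = $10,266.

$10,266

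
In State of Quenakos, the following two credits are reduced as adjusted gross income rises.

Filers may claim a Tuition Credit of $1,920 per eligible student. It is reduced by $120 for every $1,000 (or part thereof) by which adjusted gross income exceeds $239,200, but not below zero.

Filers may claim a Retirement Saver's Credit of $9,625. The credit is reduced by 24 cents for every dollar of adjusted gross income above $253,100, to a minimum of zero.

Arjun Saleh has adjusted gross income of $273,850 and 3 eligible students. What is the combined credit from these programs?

$6,205

Tuition Credit: base = 3 × $1,920 = $5,760. income exceeds $239,200 by $34,650, which is 35 full-or-partial $1,000 increments; reduction = 35 × $120 = $4,200, leaving $1,560.
Retirement Saver's Credit: 24% of the $20,750 excess over $253,100 is $4,980; credit = $9,625 − $4,980 = $4,645.
Total: $1,560 + $4,645 = $6,205.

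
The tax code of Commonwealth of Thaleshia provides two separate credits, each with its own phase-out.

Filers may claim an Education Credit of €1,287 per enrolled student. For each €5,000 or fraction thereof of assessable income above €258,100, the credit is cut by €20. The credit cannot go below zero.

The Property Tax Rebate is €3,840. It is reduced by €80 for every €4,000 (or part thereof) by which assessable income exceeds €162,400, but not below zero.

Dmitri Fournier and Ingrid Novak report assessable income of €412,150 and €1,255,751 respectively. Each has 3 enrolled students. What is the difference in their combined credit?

Dmitri (€412,150): Education Credit: base = 3 × €1,287 = €3,861. income exceeds €258,100 by €154,050, which is 31 full-or-partial €5,000 increments; reduction = 31 × €20 = €620, leaving €3,241. Property Tax Rebate: income exceeds €162,400 by €249,750 → 63 increments × €80 = €5,040 ≥ base, so the credit is €0. total €3,241 + €0 = €3,241
Ingrid (€1,255,751): Education Credit: base = 3 × €1,287 = €3,861. income exceeds €258,100 by €997,651 → 200 increments × €20 = €4,000 ≥ base, so the credit is €0. Property Tax Rebate: income exceeds €162,400 by €1,093,351 → 274 increments × €80 = €21,920 ≥ base, so the credit is €0. total €0 + €0 = €0
Difference: |€3,241 − €0| = €3,241.

€3,241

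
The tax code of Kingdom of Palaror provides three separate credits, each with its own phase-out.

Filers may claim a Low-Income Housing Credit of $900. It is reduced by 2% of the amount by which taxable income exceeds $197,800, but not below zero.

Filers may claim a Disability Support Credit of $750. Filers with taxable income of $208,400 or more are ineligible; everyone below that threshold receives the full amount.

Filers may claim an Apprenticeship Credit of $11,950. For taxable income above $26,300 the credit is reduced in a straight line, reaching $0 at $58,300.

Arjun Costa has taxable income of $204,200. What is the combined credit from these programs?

Low-Income Housing Credit: 2% of the $6,400 excess over $197,800 is $128; credit = $900 − $128 = $772.
Disability Support Credit: $204,200 is below the $208,400 cutoff, so the full $750 applies.
Apprenticeship Credit: $204,200 is at or above $58,300, so the credit is $0.
Total: $772 + $750 + $0 = $1,522.

$1,522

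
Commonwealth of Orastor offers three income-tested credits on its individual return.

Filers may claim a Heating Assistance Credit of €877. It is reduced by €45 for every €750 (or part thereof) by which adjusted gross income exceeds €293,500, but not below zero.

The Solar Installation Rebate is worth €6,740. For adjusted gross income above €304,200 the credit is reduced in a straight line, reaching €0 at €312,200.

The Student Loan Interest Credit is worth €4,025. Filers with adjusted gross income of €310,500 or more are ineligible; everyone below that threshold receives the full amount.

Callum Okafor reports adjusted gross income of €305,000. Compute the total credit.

Heating Assistance Credit: income exceeds €293,500 by €11,500, which is 16 full-or-partial €750 increments; reduction = 16 × €45 = €720, leaving €157.
Solar Installation Rebate: €305,000 is €800 into a €8,000 phase-out range, leaving 7,200/8,000 of the credit: €6,740 × 7,200/8,000 = €6,066.
Student Loan Interest Credit: €305,000 is below the €310,500 cutoff, so the full €4,025 applies.
Total: €157 + €6,066 + €4,025 = €10,248.

€10,248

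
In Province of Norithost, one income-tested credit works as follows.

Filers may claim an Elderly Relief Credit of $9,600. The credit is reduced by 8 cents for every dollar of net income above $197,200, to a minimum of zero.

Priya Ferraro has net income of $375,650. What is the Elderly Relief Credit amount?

$0

Elderly Relief Credit: 8% of the $178,450 excess over $197,200 is $14,276 ≥ base, so the credit is $0.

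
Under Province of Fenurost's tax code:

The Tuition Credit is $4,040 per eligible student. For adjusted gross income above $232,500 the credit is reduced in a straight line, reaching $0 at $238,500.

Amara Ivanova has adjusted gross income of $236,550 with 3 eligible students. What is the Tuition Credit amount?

Tuition Credit: base = 3 × $4,040 = $12,120. $236,550 is $4,050 into a $6,000 phase-out range, leaving 1,950/6,000 of the credit: $12,120 × 1,950/6,000 = $3,939.

$3,939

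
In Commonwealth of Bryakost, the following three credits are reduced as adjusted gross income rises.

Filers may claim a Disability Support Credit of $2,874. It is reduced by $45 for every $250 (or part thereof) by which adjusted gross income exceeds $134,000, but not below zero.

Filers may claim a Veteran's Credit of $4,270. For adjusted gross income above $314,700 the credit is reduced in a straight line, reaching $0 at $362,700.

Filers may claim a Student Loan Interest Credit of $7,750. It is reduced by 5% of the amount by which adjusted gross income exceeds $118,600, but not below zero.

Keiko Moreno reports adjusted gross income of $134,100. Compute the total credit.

Disability Support Credit: income exceeds $134,000 by $100, which is 1 full-or-partial $250 increment; reduction = 1 × $45 = $45, leaving $2,829.
Veteran's Credit: $134,100 is at or below the $314,700 threshold, so the full $4,270 applies.
Student Loan Interest Credit: 5% of the $15,500 excess over $118,600 is $775; credit = $7,750 − $775 = $6,975.
Total: $2,829 + $4,270 + $6,975 = $14,074.

$14,074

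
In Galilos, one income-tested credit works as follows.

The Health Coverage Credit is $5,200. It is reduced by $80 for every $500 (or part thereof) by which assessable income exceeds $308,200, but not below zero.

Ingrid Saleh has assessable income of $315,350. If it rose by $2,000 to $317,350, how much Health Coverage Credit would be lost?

At $315,350 — income exceeds $308,200 by $7,150, which is 15 full-or-partial $500 increments; reduction = 15 × $80 = $1,200, leaving $4,000.
At $317,350 — income exceeds $308,200 by $9,150, which is 19 full-or-partial $500 increments; reduction = 19 × $80 = $1,520, leaving $3,680.
Lost: $4,000 − $3,680 = $320.

$320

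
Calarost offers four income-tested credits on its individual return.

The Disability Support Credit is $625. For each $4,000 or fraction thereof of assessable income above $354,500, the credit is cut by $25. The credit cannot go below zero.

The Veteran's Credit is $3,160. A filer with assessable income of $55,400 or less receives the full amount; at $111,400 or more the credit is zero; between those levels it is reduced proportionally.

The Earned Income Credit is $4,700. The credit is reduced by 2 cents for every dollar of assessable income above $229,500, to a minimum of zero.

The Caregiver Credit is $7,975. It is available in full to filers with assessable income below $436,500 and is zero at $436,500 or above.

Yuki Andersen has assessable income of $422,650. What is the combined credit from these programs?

$8,987

Disability Support Credit: income exceeds $354,500 by $68,150, which is 18 full-or-partial $4,000 increments; reduction = 18 × $25 = $450, leaving $175.
Veteran's Credit: $422,650 is at or above $111,400, so the credit is $0.
Earned Income Credit: 2% of the $193,150 excess over $229,500 is $3,863; credit = $4,700 − $3,863 = $837.
Caregiver Credit: $422,650 is below the $436,500 cutoff, so the full $7,975 applies.
Total: $175 + $0 + $837 + $7,975 = $8,987.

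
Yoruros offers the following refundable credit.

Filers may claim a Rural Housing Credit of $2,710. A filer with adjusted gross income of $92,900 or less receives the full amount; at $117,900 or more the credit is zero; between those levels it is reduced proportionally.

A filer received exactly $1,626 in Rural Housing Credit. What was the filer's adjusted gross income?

$102,900

$1,626 is 1,626/2,710 of the full $2,710, so 1,084/2,710 of the $25,000 range has been used: income = $92,900 + $25,000 × 1,084/2,710 = $102,900.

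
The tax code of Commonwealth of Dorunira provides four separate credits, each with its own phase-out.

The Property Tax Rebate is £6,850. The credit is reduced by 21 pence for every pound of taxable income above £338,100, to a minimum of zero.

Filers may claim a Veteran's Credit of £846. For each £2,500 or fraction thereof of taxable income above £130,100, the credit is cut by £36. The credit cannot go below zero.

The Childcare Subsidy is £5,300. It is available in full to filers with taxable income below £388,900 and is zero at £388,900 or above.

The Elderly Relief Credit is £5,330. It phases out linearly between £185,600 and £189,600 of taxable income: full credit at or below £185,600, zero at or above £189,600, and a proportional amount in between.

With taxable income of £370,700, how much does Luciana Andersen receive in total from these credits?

£5,304

Property Tax Rebate: 21% of the £32,600 excess over £338,100 is £6,846; credit = £6,850 − £6,846 = £4.
Veteran's Credit: income exceeds £130,100 by £240,600 → 97 increments × £36 = £3,492 ≥ base, so the credit is £0.
Childcare Subsidy: £370,700 is below the £388,900 cutoff, so the full £5,300 applies.
Elderly Relief Credit: £370,700 is at or above £189,600, so the credit is £0.
Total: £4 + £0 + £5,300 + £0 = £5,304.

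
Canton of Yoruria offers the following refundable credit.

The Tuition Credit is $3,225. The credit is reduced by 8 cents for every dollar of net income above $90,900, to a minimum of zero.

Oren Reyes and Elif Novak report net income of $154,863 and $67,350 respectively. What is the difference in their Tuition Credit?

Oren ($154,863): Tuition Credit: 8% of the $63,963 excess over $90,900 is $5,117.04 ≥ base, so the credit is $0.
Elif ($67,350): Tuition Credit: $67,350 is at or below the $90,900 threshold, so the full $3,225 applies.
Difference: |$0 − $3,225| = $3,225.

$3,225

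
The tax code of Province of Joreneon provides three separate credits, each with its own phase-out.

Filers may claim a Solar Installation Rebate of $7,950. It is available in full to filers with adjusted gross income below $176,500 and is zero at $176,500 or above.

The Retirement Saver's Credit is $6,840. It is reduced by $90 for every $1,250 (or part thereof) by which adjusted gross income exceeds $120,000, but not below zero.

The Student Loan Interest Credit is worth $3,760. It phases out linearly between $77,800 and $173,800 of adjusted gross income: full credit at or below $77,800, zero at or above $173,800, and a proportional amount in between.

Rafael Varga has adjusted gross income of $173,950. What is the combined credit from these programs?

Solar Installation Rebate: $173,950 is below the $176,500 cutoff, so the full $7,950 applies.
Retirement Saver's Credit: income exceeds $120,000 by $53,950, which is 44 full-or-partial $1,250 increments; reduction = 44 × $90 = $3,960, leaving $2,880.
Student Loan Interest Credit: $173,950 is at or above $173,800, so the credit is $0.
Total: $7,950 + $2,880 + $0 = $10,830.

$10,830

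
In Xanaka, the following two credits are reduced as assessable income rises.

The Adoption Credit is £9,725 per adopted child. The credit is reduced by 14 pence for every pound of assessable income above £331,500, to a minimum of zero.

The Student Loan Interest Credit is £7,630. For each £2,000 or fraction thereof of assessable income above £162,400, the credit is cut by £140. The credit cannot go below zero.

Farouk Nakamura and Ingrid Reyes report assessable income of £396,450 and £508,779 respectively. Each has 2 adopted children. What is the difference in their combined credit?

Farouk (£396,450): Adoption Credit: base = 2 × £9,725 = £19,450. 14% of the £64,950 excess over £331,500 is £9,093; credit = £19,450 − £9,093 = £10,357. Student Loan Interest Credit: income exceeds £162,400 by £234,050 → 118 increments × £140 = £16,520 ≥ base, so the credit is £0. total £10,357 + £0 = £10,357
Ingrid (£508,779): Adoption Credit: base = 2 × £9,725 = £19,450. 14% of the £177,279 excess over £331,500 is £24,819.06 ≥ base, so the credit is £0. Student Loan Interest Credit: income exceeds £162,400 by £346,379 → 174 increments × £140 = £24,360 ≥ base, so the credit is £0. total £0 + £0 = £0
Difference: |£10,357 − £0| = £10,357.

£10,357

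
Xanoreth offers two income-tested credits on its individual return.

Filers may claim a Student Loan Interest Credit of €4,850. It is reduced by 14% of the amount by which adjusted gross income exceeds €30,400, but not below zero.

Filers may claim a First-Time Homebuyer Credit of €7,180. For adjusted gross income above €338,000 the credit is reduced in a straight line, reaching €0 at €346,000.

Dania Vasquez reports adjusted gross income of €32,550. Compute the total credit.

€11,729

Student Loan Interest Credit: 14% of the €2,150 excess over €30,400 is €301; credit = €4,850 − €301 = €4,549.
First-Time Homebuyer Credit: €32,550 is at or below the €338,000 threshold, so the full €7,180 applies.
Total: €4,549 + €7,180 = €11,729.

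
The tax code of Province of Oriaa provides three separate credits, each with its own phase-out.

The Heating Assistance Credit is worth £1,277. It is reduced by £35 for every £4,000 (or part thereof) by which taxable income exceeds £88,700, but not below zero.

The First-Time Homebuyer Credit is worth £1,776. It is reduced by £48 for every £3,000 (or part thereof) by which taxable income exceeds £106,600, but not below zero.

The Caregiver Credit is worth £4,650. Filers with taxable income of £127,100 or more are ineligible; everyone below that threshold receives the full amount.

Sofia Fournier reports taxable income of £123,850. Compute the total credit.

£7,100

Heating Assistance Credit: income exceeds £88,700 by £35,150, which is 9 full-or-partial £4,000 increments; reduction = 9 × £35 = £315, leaving £962.
First-Time Homebuyer Credit: income exceeds £106,600 by £17,250, which is 6 full-or-partial £3,000 increments; reduction = 6 × £48 = £288, leaving £1,488.
Caregiver Credit: £123,850 is below the £127,100 cutoff, so the full £4,650 applies.
Total: £962 + £1,488 + £4,650 = £7,100.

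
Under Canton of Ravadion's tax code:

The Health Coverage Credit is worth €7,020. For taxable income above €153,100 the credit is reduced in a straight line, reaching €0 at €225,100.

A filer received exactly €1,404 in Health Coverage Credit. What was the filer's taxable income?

€210,700

€1,404 is 1,404/7,020 of the full €7,020, so 5,616/7,020 of the €72,000 range has been used: income = €153,100 + €72,000 × 5,616/7,020 = €210,700.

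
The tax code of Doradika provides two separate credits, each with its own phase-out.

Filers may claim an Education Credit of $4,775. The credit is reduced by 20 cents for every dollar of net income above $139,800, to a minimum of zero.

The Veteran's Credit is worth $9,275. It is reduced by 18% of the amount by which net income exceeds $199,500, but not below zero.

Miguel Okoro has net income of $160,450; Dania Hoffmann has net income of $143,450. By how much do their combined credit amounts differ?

Miguel ($160,450): Education Credit: 20% of the $20,650 excess over $139,800 is $4,130; credit = $4,775 − $4,130 = $645. Veteran's Credit: $160,450 is at or below the $199,500 threshold, so the full $9,275 applies. total $645 + $9,275 = $9,920
Dania ($143,450): Education Credit: 20% of the $3,650 excess over $139,800 is $730; credit = $4,775 − $730 = $4,045. Veteran's Credit: $143,450 is at or below the $199,500 threshold, so the full $9,275 applies. total $4,045 + $9,275 = $13,320
Difference: |$9,920 − $13,320| = $3,400.

$3,400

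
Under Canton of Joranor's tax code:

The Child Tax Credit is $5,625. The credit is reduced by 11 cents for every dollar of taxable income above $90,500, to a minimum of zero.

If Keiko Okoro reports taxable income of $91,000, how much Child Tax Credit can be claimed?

Child Tax Credit: 11% of the $500 excess over $90,500 is $55; credit = $5,625 − $55 = $5,570.

$5,570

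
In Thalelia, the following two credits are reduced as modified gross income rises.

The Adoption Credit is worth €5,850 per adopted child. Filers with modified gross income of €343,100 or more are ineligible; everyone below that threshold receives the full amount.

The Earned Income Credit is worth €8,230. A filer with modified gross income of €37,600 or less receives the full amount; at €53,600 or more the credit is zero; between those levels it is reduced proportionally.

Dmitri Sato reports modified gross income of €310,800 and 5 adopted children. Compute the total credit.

Adoption Credit: base = 5 × €5,850 = €29,250. €310,800 is below the €343,100 cutoff, so the full €29,250 applies.
Earned Income Credit: €310,800 is at or above €53,600, so the credit is €0.
Total: €29,250 + €0 = €29,250.

€29,250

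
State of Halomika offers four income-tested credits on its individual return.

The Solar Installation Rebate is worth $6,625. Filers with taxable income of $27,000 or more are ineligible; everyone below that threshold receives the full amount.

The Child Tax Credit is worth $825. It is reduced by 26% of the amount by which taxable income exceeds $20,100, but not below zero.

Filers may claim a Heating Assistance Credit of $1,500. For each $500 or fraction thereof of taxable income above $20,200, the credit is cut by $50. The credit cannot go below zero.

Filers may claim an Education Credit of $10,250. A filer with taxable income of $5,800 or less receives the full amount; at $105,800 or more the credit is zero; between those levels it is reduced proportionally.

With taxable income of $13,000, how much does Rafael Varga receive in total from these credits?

Solar Installation Rebate: $13,000 is below the $27,000 cutoff, so the full $6,625 applies.
Child Tax Credit: $13,000 is at or below the $20,100 threshold, so the full $825 applies.
Heating Assistance Credit: $13,000 is at or below the $20,200 threshold, so the full $1,500 applies.
Education Credit: $13,000 is $7,200 into a $100,000 phase-out range, leaving 92,800/100,000 of the credit: $10,250 × 92,800/100,000 = $9,512.
Total: $6,625 + $825 + $1,500 + $9,512 = $18,462.

$18,462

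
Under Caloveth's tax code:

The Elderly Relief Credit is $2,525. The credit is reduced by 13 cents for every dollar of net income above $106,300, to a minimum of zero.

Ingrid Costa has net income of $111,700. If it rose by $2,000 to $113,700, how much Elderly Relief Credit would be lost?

$260

At $111,700 — 13% of the $5,400 excess over $106,300 is $702; credit = $2,525 − $702 = $1,823.
At $113,700 — 13% of the $7,400 excess over $106,300 is $962; credit = $2,525 − $962 = $1,563.
Lost: $1,823 − $1,563 = $260.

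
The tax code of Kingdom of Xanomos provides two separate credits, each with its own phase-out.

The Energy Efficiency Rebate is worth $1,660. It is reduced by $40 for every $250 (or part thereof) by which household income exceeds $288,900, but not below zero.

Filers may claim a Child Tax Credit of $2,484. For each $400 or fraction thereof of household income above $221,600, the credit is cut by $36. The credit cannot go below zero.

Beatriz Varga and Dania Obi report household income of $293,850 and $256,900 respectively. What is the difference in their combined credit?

$800

Beatriz ($293,850): Energy Efficiency Rebate: income exceeds $288,900 by $4,950, which is 20 full-or-partial $250 increments; reduction = 20 × $40 = $800, leaving $860. Child Tax Credit: income exceeds $221,600 by $72,250 → 181 increments × $36 = $6,516 ≥ base, so the credit is $0. total $860 + $0 = $860
Dania ($256,900): Energy Efficiency Rebate: $256,900 is at or below the $288,900 threshold, so the full $1,660 applies. Child Tax Credit: income exceeds $221,600 by $35,300 → 89 increments × $36 = $3,204 ≥ base, so the credit is $0. total $1,660 + $0 = $1,660
Difference: |$860 − $1,660| = $800.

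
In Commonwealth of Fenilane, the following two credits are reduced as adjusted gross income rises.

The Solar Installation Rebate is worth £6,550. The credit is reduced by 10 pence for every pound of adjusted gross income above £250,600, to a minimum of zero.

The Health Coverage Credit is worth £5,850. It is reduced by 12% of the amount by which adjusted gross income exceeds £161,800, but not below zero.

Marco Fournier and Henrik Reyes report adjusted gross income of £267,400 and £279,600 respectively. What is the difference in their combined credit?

£1,220

Marco (£267,400): Solar Installation Rebate: 10% of the £16,800 excess over £250,600 is £1,680; credit = £6,550 − £1,680 = £4,870. Health Coverage Credit: 12% of the £105,600 excess over £161,800 is £12,672 ≥ base, so the credit is £0. total £4,870 + £0 = £4,870
Henrik (£279,600): Solar Installation Rebate: 10% of the £29,000 excess over £250,600 is £2,900; credit = £6,550 − £2,900 = £3,650. Health Coverage Credit: 12% of the £117,800 excess over £161,800 is £14,136 ≥ base, so the credit is £0. total £3,650 + £0 = £3,650
Difference: |£4,870 − £3,650| = £1,220.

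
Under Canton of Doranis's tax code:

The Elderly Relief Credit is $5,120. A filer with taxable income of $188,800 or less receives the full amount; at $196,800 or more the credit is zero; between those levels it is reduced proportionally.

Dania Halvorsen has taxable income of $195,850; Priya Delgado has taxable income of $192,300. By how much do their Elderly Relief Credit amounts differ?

$2,272

Dania ($195,850): Elderly Relief Credit: $195,850 is $7,050 into a $8,000 phase-out range, leaving 950/8,000 of the credit: $5,120 × 950/8,000 = $608.
Priya ($192,300): Elderly Relief Credit: $192,300 is $3,500 into a $8,000 phase-out range, leaving 4,500/8,000 of the credit: $5,120 × 4,500/8,000 = $2,880.
Difference: |$608 − $2,880| = $2,272.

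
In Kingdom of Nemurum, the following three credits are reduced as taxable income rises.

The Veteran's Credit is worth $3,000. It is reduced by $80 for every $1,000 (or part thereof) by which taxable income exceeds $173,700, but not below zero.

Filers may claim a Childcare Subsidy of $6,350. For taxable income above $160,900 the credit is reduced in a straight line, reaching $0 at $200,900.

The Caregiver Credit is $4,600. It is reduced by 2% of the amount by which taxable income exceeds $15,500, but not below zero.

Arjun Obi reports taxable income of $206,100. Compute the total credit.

$1,148

Veteran's Credit: income exceeds $173,700 by $32,400, which is 33 full-or-partial $1,000 increments; reduction = 33 × $80 = $2,640, leaving $360.
Childcare Subsidy: $206,100 is at or above $200,900, so the credit is $0.
Caregiver Credit: 2% of the $190,600 excess over $15,500 is $3,812; credit = $4,600 − $3,812 = $788.
Total: $360 + $0 + $788 = $1,148.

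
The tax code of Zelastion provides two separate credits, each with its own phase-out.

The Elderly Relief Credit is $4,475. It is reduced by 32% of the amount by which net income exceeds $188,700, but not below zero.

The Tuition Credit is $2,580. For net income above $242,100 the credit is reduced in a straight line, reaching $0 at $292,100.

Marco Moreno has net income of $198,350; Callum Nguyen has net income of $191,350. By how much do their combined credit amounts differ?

$2,240

Marco ($198,350): Elderly Relief Credit: 32% of the $9,650 excess over $188,700 is $3,088; credit = $4,475 − $3,088 = $1,387. Tuition Credit: $198,350 is at or below the $242,100 threshold, so the full $2,580 applies. total $1,387 + $2,580 = $3,967
Callum ($191,350): Elderly Relief Credit: 32% of the $2,650 excess over $188,700 is $848; credit = $4,475 − $848 = $3,627. Tuition Credit: $191,350 is at or below the $242,100 threshold, so the full $2,580 applies. total $3,627 + $2,580 = $6,207
Difference: |$3,967 − $6,207| = $2,240.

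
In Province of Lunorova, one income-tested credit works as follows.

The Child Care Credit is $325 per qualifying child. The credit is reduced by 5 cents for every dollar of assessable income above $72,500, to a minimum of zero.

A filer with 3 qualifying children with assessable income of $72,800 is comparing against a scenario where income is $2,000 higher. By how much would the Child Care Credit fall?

At $72,800 — base = 3 × $325 = $975. 5% of the $300 excess over $72,500 is $15; credit = $975 − $15 = $960.
At $74,800 — base = 3 × $325 = $975. 5% of the $2,300 excess over $72,500 is $115; credit = $975 − $115 = $860.
Lost: $960 − $860 = $100.

$100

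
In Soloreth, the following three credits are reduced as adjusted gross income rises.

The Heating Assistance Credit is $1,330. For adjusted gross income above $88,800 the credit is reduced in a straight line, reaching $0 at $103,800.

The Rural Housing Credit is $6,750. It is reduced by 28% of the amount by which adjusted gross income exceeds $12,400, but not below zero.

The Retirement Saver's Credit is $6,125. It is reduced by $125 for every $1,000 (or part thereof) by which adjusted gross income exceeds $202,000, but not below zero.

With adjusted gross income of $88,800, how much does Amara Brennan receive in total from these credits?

Heating Assistance Credit: $88,800 is at or below the $88,800 threshold, so the full $1,330 applies.
Rural Housing Credit: 28% of the $76,400 excess over $12,400 is $21,392 ≥ base, so the credit is $0.
Retirement Saver's Credit: $88,800 is at or below the $202,000 threshold, so the full $6,125 applies.
Total: $1,330 + $0 + $6,125 = $7,455.

$7,455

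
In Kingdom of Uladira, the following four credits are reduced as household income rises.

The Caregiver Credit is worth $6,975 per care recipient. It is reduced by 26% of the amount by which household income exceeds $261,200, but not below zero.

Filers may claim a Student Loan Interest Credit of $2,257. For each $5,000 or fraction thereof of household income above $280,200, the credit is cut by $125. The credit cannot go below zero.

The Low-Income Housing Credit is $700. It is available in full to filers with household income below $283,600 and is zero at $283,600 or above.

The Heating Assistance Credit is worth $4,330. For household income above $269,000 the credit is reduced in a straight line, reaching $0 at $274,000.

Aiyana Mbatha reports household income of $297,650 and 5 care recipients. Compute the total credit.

$27,155

Caregiver Credit: base = 5 × $6,975 = $34,875. 26% of the $36,450 excess over $261,200 is $9,477; credit = $34,875 − $9,477 = $25,398.
Student Loan Interest Credit: income exceeds $280,200 by $17,450, which is 4 full-or-partial $5,000 increments; reduction = 4 × $125 = $500, leaving $1,757.
Low-Income Housing Credit: $297,650 meets or exceeds the $283,600 cutoff, so the credit is $0.
Heating Assistance Credit: $297,650 is at or above $274,000, so the credit is $0.
Total: $25,398 + $1,757 + $0 + $0 = $27,155.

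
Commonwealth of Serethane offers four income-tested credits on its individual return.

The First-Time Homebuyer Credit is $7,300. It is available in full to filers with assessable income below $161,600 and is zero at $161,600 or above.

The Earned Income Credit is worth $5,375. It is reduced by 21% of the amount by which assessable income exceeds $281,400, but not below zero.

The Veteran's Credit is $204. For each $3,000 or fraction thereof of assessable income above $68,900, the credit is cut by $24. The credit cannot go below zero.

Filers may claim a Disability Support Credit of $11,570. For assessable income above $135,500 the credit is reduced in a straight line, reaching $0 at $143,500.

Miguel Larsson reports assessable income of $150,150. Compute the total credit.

$12,675

First-Time Homebuyer Credit: $150,150 is below the $161,600 cutoff, so the full $7,300 applies.
Earned Income Credit: $150,150 is at or below the $281,400 threshold, so the full $5,375 applies.
Veteran's Credit: income exceeds $68,900 by $81,250 → 28 increments × $24 = $672 ≥ base, so the credit is $0.
Disability Support Credit: $150,150 is at or above $143,500, so the credit is $0.
Total: $7,300 + $5,375 + $0 + $0 = $12,675.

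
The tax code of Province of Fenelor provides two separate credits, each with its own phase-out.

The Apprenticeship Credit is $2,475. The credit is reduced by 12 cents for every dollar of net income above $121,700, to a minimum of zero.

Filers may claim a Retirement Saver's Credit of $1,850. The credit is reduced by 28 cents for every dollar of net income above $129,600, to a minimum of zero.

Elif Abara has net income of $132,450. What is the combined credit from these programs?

Apprenticeship Credit: 12% of the $10,750 excess over $121,700 is $1,290; credit = $2,475 − $1,290 = $1,185.
Retirement Saver's Credit: 28% of the $2,850 excess over $129,600 is $798; credit = $1,850 − $798 = $1,052.
Total: $1,185 + $1,052 = $2,237.

$2,237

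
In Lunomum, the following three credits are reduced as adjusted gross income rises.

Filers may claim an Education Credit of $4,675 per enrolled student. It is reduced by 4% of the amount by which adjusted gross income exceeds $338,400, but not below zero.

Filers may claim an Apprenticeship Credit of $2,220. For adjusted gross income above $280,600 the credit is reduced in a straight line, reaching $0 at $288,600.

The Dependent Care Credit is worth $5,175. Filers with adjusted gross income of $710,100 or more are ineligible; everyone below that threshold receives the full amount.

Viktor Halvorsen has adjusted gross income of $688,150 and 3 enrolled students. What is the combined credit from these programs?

Education Credit: base = 3 × $4,675 = $14,025. 4% of the $349,750 excess over $338,400 is $13,990; credit = $14,025 − $13,990 = $35.
Apprenticeship Credit: $688,150 is at or above $288,600, so the credit is $0.
Dependent Care Credit: $688,150 is below the $710,100 cutoff, so the full $5,175 applies.
Total: $35 + $0 + $5,175 = $5,210.

$5,210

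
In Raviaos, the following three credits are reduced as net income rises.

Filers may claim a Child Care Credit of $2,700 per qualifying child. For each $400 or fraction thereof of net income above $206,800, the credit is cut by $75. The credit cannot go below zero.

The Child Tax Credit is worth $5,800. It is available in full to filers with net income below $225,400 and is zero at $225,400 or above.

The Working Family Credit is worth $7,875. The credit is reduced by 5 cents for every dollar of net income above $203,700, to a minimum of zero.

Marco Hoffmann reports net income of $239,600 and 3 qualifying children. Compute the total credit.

Child Care Credit: base = 3 × $2,700 = $8,100. income exceeds $206,800 by $32,800, which is 82 full-or-partial $400 increments; reduction = 82 × $75 = $6,150, leaving $1,950.
Child Tax Credit: $239,600 meets or exceeds the $225,400 cutoff, so the credit is $0.
Working Family Credit: 5% of the $35,900 excess over $203,700 is $1,795; credit = $7,875 − $1,795 = $6,080.
Total: $1,950 + $0 + $6,080 = $8,030.

$8,030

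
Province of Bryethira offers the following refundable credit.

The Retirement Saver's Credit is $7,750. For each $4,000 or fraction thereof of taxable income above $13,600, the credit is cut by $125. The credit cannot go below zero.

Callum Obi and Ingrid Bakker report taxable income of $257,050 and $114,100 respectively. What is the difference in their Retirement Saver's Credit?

$4,375

Callum ($257,050): Retirement Saver's Credit: income exceeds $13,600 by $243,450, which is 61 full-or-partial $4,000 increments; reduction = 61 × $125 = $7,625, leaving $125.
Ingrid ($114,100): Retirement Saver's Credit: income exceeds $13,600 by $100,500, which is 26 full-or-partial $4,000 increments; reduction = 26 × $125 = $3,250, leaving $4,500.
Difference: |$125 − $4,500| = $4,375.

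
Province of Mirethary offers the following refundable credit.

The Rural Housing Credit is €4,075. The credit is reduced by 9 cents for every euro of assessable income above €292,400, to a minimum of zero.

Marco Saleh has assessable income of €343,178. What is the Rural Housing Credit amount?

Rural Housing Credit: 9% of the €50,778 excess over €292,400 is €4,570.02 ≥ base, so the credit is €0.

€0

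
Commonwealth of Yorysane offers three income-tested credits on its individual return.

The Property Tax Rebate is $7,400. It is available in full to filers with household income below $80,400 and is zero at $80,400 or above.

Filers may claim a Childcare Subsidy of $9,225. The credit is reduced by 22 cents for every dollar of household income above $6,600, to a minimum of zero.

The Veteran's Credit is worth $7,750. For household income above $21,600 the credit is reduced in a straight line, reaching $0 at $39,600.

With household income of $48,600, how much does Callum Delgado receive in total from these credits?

$7,400

Property Tax Rebate: $48,600 is below the $80,400 cutoff, so the full $7,400 applies.
Childcare Subsidy: 22% of the $42,000 excess over $6,600 is $9,240 ≥ base, so the credit is $0.
Veteran's Credit: $48,600 is at or above $39,600, so the credit is $0.
Total: $7,400 + $0 + $0 = $7,400.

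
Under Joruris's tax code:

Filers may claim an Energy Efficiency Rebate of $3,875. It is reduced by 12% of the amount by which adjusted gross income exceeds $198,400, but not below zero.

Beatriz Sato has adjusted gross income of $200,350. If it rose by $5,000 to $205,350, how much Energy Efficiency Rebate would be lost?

$600

At $200,350 — 12% of the $1,950 excess over $198,400 is $234; credit = $3,875 − $234 = $3,641.
At $205,350 — 12% of the $6,950 excess over $198,400 is $834; credit = $3,875 − $834 = $3,041.
Lost: $3,641 − $3,041 = $600.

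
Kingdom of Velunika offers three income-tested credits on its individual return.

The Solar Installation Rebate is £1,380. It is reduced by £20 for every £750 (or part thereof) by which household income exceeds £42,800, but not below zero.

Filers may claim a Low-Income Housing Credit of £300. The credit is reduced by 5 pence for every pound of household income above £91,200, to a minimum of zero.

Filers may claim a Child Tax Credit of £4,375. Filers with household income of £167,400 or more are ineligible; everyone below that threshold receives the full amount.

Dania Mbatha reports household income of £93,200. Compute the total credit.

Solar Installation Rebate: income exceeds £42,800 by £50,400, which is 68 full-or-partial £750 increments; reduction = 68 × £20 = £1,360, leaving £20.
Low-Income Housing Credit: 5% of the £2,000 excess over £91,200 is £100; credit = £300 − £100 = £200.
Child Tax Credit: £93,200 is below the £167,400 cutoff, so the full £4,375 applies.
Total: £20 + £200 + £4,375 = £4,595.

£4,595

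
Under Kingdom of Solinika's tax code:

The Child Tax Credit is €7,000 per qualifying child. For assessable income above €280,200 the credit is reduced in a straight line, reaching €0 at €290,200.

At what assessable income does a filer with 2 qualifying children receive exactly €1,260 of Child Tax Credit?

€289,300

Full credit = 2 × €7,000 = €14,000.
€1,260 is 1,260/14,000 of the full €14,000, so 12,740/14,000 of the €10,000 range has been used: income = €280,200 + €10,000 × 12,740/14,000 = €289,300.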